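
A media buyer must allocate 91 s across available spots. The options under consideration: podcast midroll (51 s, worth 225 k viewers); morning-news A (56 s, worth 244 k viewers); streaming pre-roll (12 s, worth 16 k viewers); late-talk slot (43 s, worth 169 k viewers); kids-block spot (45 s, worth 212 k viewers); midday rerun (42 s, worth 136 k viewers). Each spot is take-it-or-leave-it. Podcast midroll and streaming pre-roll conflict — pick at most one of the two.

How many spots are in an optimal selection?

2

The maximum expected reach within 91 s is 381.
late-talk slot + kids-block spot hits 381 at 88 s.
Every optimal selection uses 2 spots.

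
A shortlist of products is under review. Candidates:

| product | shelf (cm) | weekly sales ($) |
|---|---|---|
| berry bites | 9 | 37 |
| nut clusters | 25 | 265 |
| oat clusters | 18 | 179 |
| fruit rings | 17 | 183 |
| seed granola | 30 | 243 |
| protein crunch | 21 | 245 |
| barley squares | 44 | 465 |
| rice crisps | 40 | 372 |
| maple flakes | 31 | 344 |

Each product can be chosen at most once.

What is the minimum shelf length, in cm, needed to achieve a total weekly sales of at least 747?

Minimise cm subject to total weekly sales ≥ 747.
fruit rings + protein crunch + maple flakes reaches 772 using 69 cm.
No combination under 69 cm hits 747.

69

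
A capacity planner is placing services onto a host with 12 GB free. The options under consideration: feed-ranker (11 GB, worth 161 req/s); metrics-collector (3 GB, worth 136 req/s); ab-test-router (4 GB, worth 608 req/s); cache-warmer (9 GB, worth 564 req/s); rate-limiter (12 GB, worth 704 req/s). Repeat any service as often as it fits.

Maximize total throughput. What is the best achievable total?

1824

Taking 3×ab-test-router: 12 GB used, 1824 in throughput.
No other feasible combination exceeds 1824.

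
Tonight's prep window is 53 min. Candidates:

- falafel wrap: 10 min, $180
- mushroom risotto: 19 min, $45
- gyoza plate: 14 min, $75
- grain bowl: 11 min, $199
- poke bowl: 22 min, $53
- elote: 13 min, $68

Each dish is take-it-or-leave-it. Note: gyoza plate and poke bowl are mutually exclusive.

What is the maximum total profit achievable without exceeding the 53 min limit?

522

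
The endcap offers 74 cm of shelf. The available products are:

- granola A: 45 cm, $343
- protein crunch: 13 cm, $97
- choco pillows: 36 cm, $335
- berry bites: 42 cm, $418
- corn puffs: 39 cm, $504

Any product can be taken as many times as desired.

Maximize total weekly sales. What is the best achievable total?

Best packing: 2×protein crunch + corn puffs — 65 cm, 698 total.
The spare 9 cm is too small for any remaining product, and no exchange beats 698.

698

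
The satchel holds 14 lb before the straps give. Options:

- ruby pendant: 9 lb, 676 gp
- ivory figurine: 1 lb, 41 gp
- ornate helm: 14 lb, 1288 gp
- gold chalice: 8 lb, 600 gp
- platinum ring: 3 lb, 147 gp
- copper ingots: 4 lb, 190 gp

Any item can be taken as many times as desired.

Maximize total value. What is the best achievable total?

1288

Best packing: ornate helm — 14 lb, 1288 total.
That's the maximum — no swap from here does better than 1288.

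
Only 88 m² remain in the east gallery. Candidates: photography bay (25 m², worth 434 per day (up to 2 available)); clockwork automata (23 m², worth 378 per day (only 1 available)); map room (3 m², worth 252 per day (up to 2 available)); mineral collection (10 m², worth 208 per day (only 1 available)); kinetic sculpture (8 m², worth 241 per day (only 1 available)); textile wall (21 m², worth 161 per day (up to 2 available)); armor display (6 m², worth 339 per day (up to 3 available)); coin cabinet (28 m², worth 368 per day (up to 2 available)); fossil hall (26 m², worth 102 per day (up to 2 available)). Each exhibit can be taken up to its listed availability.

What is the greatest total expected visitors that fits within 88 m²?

Ranking by ratio (expected visitors/m²): map room 84.00, armor display 56.50, kinetic sculpture 30.12, mineral collection 20.80.
Taking the top-ratio exhibits first gives photography bay + 2×map room + mineral collection + kinetic sculpture + textile wall + 3×armor display for 2565 (88 m²).
Dropping mineral collection and textile wall frees 31 m²; slotting in photography bay (25 m²) lifts the total to 2630 at 82 m².

2630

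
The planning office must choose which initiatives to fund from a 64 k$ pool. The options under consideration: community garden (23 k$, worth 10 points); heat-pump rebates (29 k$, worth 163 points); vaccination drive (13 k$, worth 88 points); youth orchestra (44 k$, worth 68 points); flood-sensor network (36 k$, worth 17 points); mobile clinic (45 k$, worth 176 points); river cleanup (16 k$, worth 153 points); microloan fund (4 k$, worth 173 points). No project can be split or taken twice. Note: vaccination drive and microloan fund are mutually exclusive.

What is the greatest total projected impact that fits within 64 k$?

489

By projected impact per k$: microloan fund 43.25, river cleanup 9.56, vaccination drive 6.77, heat-pump rebates 5.62 lead.
Heat-pump rebates + river cleanup + microloan fund uses 49 of the 64 k$ and totals 489.
Next best is heat-pump rebates + vaccination drive + river cleanup at 404 (58 k$) — short by 85.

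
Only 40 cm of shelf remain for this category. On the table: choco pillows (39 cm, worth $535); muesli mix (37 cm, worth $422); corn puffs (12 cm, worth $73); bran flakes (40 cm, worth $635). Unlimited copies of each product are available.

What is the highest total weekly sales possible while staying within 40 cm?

635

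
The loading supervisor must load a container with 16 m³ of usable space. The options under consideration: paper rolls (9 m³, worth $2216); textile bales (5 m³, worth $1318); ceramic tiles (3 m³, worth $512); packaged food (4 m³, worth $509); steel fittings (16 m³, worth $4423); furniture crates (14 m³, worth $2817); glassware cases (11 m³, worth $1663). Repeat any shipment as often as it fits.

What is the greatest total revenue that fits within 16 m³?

Best packing: steel fittings — 16 m³, 4423 total.
That's the maximum — no swap from here does better than 4423.

4423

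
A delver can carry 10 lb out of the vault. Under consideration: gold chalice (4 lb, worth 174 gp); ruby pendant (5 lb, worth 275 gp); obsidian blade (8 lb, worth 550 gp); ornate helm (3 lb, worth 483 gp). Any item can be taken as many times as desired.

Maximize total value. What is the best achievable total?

1449

3×ornate helm uses 9 of the 10 lb and totals 1449.
Every other selection either busts 10 lb or fails to beat 1449.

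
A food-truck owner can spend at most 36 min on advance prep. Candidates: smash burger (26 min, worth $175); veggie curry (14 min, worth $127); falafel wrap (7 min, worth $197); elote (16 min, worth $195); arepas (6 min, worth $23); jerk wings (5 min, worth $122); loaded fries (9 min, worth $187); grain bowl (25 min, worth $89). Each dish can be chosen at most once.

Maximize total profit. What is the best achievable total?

633

Taking veggie curry + falafel wrap + jerk wings + loaded fries: 35 min used, 633 in profit.
The closest alternative, falafel wrap + elote + loaded fries, reaches only 579.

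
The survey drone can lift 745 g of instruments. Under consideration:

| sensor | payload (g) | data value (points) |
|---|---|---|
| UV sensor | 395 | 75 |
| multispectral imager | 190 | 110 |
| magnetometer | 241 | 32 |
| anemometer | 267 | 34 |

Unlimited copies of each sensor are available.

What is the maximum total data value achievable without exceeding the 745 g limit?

Taking 3×multispectral imager: 570 g used, 330 in data value.

330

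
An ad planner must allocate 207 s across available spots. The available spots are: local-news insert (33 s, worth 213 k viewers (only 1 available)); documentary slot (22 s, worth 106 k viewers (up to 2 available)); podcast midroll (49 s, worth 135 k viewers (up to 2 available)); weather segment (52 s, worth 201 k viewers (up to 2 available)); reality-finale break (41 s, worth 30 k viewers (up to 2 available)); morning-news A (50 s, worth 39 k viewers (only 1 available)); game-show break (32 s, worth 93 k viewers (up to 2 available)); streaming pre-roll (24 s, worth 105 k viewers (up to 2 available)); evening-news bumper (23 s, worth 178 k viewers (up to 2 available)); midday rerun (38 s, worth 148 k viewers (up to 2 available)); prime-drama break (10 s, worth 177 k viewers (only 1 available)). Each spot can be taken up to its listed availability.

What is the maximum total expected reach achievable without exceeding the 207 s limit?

1211

Filling by ratio: local-news insert + 2×documentary slot + 2×streaming pre-roll + 2×evening-news bumper + prime-drama break for 1168, with 26 s left unused.
Dropping streaming pre-roll frees 24 s; slotting in midday rerun (38 s) lifts the total to 1211 at 195 s.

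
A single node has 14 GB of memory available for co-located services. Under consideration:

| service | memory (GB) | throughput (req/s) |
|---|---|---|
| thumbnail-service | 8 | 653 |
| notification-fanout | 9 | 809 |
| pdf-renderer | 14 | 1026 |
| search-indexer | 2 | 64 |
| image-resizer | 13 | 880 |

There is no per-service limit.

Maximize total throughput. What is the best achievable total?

1026

Ranking by ratio (throughput/GB): notification-fanout 89.89, thumbnail-service 81.62, pdf-renderer 73.29, image-resizer 67.69.
Filling by ratio: notification-fanout + 2×search-indexer for 937, with 1 GB left unused.
Replace notification-fanout and 2×search-indexer with pdf-renderer: the trade gains 89 net, giving 1026 at 14 GB.
Nothing else within 14 GB beats 1026.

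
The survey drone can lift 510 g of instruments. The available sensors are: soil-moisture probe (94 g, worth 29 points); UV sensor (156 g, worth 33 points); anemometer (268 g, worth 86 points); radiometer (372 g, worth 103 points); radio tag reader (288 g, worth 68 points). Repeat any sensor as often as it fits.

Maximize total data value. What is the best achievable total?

A density-first pass picks 2×soil-moisture probe + anemometer — 144 at 456 g.
The 268 g tied up in anemometer is better spent on 3×soil-moisture probe — total rises to 145 (470 g).

145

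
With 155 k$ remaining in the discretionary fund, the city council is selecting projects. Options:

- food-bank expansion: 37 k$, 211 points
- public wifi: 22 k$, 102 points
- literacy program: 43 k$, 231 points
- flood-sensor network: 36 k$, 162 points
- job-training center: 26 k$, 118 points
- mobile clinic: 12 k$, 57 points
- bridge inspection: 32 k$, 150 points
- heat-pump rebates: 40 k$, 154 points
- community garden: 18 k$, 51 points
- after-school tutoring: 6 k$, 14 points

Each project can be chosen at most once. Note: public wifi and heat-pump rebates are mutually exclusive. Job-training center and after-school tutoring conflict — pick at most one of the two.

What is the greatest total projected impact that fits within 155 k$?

779

Greedy by ratio would take food-bank expansion + public wifi + literacy program + mobile clinic + bridge inspection + after-school tutoring: 152 k$ used, total 765.
Using the slack differently, food-bank expansion + literacy program + flood-sensor network + job-training center + mobile clinic comes to 779 at 154 k$.
Next best is food-bank expansion + literacy program + flood-sensor network + bridge inspection + after-school tutoring at 768 (154 k$) — short by 11.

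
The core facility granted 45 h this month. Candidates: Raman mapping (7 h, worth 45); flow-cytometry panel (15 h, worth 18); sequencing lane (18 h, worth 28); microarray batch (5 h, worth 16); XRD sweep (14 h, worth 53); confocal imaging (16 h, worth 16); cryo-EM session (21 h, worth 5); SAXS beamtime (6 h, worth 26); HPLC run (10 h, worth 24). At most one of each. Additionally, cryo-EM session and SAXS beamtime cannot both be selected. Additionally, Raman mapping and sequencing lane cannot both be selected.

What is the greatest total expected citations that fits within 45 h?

164

Taking Raman mapping + microarray batch + XRD sweep + SAXS beamtime + HPLC run: 42 h used, 164 in expected citations.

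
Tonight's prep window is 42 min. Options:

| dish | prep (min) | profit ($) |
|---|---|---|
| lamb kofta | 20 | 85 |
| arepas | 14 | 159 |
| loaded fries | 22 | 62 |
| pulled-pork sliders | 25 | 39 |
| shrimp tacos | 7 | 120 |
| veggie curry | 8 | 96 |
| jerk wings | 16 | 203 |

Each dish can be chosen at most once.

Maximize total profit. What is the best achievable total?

A density-first pass picks shrimp tacos + veggie curry + jerk wings — 419 at 31 min.
Dropping veggie curry frees 8 min; slotting in arepas (14 min) lifts the total to 482 at 37 min.

482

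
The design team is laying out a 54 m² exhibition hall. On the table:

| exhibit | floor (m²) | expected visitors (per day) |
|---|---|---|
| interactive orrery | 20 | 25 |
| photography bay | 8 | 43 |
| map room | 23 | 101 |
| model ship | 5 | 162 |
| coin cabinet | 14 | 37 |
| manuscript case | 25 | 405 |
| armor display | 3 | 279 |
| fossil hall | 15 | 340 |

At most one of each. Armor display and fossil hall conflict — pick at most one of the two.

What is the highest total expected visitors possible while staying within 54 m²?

950

Density check — armor display 93.00, model ship 32.40, fossil hall 22.67 are the best per m².
Photography bay + model ship + manuscript case + fossil hall uses 53 of the 54 m² and totals 950.
The closest alternative, model ship + manuscript case + fossil hall, reaches only 907.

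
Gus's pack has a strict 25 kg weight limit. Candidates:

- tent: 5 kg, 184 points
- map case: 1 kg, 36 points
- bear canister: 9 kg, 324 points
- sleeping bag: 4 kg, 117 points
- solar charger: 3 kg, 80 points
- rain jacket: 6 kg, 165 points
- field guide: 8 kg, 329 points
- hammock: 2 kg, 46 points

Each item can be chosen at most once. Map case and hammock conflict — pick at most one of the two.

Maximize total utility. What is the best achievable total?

Best packing: tent + bear canister + solar charger + field guide — 25 kg, 917 total.
An exhaustive check of the 256 subsets confirms 917.

917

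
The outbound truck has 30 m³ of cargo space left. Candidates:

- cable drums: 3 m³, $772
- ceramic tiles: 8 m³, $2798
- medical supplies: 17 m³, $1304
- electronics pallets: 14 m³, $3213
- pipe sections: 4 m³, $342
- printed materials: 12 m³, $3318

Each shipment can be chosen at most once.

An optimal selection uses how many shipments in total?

3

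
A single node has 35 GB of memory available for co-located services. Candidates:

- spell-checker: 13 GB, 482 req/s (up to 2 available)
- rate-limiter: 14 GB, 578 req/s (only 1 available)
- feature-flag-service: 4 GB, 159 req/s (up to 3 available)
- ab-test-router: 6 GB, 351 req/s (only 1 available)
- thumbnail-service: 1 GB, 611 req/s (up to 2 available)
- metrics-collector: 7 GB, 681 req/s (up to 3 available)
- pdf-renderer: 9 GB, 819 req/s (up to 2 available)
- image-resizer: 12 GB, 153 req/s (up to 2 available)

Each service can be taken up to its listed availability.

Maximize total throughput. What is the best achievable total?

4222

The ratio heuristic lands on 2×thumbnail-service + 3×metrics-collector + pdf-renderer (4084) but leaves 3 GB idle.
Dropping metrics-collector frees 7 GB; slotting in pdf-renderer (9 GB) lifts the total to 4222 at 34 GB.
No other feasible combination exceeds 4222.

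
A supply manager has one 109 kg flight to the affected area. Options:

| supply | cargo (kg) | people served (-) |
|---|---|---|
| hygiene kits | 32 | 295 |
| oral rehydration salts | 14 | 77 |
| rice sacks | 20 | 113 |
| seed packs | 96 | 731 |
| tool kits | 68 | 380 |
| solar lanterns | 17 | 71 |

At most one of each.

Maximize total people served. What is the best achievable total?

The ratio heuristic lands on hygiene kits + oral rehydration salts + rice sacks + solar lanterns (556) but leaves 26 kg idle.
But seed packs fits in 96 kg and reaches 731.
Every other selection either busts 109 kg or fails to beat 731.

731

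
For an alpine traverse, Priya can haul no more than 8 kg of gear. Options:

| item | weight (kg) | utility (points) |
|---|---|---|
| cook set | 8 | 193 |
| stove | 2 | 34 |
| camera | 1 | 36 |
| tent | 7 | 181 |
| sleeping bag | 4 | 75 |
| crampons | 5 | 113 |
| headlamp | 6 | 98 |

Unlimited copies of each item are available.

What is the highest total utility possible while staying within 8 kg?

288

Density check — camera 36.00, tent 25.86, cook set 24.12, crampons 22.60 are the best per kg.
Taking 8×camera: 8 kg used, 288 in utility.
Nothing else within 8 kg beats 288.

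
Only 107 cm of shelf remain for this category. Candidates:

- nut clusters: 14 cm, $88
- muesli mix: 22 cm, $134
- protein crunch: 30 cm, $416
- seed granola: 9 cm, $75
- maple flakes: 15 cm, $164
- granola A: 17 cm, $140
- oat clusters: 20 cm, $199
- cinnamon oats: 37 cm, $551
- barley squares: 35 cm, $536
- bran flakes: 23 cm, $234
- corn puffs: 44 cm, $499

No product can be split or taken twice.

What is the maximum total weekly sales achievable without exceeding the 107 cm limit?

Best packing: protein crunch + cinnamon oats + barley squares — 102 cm, 1503 total.
Runner-up maple flakes + oat clusters + cinnamon oats + barley squares tops out at 1450.

1503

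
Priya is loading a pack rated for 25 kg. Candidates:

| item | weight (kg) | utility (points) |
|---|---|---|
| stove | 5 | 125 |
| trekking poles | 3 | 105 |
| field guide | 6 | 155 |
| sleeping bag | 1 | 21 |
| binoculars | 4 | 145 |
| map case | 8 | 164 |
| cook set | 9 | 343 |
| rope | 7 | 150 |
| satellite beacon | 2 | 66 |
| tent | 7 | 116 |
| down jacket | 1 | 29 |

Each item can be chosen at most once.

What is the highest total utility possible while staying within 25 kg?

Best packing: trekking poles + field guide + binoculars + cook set + satellite beacon + down jacket — 25 kg, 843 total.
No other feasible combination exceeds 843.

843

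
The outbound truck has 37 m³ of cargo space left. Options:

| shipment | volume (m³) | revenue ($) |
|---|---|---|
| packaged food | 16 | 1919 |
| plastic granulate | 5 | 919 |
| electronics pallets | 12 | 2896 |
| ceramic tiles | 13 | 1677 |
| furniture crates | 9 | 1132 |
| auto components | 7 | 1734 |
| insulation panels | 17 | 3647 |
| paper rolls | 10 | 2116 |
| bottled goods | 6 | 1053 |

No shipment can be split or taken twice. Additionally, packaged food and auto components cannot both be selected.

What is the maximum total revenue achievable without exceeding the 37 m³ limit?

Taking electronics pallets + auto components + insulation panels: 36 m³ used, 8277 in revenue.

8277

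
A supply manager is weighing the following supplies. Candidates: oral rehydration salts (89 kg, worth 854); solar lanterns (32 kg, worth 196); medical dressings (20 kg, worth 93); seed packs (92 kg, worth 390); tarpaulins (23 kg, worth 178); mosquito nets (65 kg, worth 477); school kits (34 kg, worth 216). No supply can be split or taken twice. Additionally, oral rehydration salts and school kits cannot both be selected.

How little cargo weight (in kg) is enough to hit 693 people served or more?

89

Look for the lowest-cargo combination reaching 693.
Taking oral rehydration salts gives 854 (≥ 693) for 89 kg.
Any bundle with less than 89 kg falls short of 693.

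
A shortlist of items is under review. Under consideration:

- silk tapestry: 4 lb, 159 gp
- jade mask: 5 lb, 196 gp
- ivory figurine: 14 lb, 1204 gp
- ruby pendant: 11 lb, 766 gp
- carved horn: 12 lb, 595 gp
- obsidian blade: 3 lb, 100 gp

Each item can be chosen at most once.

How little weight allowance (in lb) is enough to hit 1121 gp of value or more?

14

Need the lightest bundle worth ≥ 1121.
ivory figurine: 1204 value at 14 lb.
Any bundle with less than 14 lb falls short of 1121.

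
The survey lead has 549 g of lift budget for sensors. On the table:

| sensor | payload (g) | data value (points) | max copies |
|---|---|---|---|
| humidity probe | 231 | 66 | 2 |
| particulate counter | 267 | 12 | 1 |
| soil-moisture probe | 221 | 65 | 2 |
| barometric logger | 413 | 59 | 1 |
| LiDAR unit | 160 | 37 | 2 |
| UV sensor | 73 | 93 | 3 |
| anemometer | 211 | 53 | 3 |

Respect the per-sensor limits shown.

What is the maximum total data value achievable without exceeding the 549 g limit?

353

Taking the top-ratio sensors first gives soil-moisture probe + 3×UV sensor for 344 (440 g).
The 221 g tied up in soil-moisture probe is better spent on 2×LiDAR unit — total rises to 353 (539 g).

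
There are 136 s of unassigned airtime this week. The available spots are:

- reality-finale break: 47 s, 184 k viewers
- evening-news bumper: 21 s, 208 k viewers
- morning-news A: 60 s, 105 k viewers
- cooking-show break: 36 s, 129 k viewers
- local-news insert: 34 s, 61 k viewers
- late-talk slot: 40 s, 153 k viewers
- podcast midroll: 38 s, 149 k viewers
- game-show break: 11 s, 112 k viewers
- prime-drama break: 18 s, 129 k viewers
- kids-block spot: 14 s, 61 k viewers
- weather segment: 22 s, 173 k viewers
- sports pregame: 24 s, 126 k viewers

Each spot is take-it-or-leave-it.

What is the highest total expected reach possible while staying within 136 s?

901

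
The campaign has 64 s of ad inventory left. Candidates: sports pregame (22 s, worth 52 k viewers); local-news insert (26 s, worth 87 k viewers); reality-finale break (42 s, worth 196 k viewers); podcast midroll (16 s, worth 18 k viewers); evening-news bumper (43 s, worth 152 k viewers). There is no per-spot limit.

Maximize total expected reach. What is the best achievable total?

248

The ratio ordering already packs tightly: sports pregame + reality-finale break, 64 s, 248.
No other feasible combination exceeds 248.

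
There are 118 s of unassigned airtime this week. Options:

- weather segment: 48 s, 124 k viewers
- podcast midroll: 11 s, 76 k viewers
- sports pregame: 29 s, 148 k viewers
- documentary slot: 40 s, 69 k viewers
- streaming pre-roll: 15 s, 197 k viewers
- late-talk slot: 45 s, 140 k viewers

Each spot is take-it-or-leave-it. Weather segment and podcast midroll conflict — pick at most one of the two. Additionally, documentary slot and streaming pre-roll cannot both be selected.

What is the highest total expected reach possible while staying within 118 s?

561

Podcast midroll + sports pregame + streaming pre-roll + late-talk slot uses 100 of the 118 s and totals 561.
Nothing else feasible within 118 s beats 561.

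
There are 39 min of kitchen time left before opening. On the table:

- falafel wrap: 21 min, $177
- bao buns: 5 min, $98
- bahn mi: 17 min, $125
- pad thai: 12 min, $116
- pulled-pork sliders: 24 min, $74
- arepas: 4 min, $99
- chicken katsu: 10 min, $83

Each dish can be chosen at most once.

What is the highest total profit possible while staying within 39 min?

438

Filling by ratio: bao buns + pad thai + arepas + chicken katsu for 396, with 8 min left unused.
The 10 min tied up in chicken katsu is better spent on bahn mi — total rises to 438 (38 min).
No other feasible combination exceeds 438.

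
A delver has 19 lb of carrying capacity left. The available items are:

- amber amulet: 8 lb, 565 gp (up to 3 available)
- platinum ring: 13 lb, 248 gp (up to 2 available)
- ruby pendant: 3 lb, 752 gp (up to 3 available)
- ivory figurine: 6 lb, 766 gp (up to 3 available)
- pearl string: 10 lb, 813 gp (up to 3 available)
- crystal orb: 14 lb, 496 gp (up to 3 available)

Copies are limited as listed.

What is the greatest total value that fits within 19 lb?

3069

Greedy by ratio would take 3×ruby pendant + ivory figurine: 15 lb used, total 3022.
Replace ivory figurine with pearl string: the trade gains 47 net, giving 3069 at 19 lb.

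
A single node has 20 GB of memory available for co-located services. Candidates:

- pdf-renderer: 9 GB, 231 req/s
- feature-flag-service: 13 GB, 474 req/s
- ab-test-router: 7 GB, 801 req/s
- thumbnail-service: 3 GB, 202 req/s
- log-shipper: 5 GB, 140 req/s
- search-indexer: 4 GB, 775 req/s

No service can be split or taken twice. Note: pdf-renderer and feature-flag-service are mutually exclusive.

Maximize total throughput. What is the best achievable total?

Taking ab-test-router + thumbnail-service + log-shipper + search-indexer: 19 GB used, 1918 in throughput.
The closest alternative, pdf-renderer + ab-test-router + search-indexer, reaches only 1807.

1918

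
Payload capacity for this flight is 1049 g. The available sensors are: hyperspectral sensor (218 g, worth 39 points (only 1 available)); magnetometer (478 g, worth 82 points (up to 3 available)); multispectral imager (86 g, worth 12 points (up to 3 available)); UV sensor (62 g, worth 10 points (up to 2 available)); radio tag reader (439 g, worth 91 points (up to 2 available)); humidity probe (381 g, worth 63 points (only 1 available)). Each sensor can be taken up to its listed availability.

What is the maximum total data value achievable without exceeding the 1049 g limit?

Density check — radio tag reader 0.21, hyperspectral sensor 0.18, magnetometer 0.17 are the best per g.
Taking the top-ratio sensors first gives 2×UV sensor + 2×radio tag reader for 202 (1002 g).
Replace UV sensor with multispectral imager: the trade gains 2 net, giving 204 at 1026 g.
The spare 23 g is too small for any remaining sensor, and no exchange beats 204.

204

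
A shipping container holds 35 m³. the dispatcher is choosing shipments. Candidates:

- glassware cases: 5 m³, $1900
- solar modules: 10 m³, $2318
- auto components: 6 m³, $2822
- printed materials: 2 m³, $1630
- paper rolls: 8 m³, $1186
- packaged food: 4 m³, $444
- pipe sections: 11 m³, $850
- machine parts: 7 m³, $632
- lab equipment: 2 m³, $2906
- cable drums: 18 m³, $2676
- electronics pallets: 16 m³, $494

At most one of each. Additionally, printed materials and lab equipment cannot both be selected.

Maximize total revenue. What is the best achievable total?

Glassware cases + solar modules + auto components + paper rolls + packaged food + lab equipment uses 35 of the 35 m³ and totals 11576.
The closest alternative, glassware cases + solar modules + auto components + paper rolls + lab equipment, reaches only 11132.

11576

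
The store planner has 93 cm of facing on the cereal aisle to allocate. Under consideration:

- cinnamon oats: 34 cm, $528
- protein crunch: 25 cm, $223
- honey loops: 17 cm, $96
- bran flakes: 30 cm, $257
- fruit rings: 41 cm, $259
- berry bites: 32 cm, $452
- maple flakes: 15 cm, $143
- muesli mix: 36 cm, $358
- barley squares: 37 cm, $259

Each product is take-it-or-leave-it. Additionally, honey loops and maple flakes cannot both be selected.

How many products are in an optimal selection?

The maximum weekly sales within 93 cm is 1203.
cinnamon oats + protein crunch + berry bites hits 1203 at 91 cm.
Every optimal selection uses 3 products.

3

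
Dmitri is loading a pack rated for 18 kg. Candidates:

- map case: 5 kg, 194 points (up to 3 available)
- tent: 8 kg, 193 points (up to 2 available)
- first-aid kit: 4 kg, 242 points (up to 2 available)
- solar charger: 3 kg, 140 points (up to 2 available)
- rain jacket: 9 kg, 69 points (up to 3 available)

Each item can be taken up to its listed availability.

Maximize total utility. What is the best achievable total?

872

A density-first pass picks 2×first-aid kit + 2×solar charger — 764 at 14 kg.
Dropping 2×solar charger frees 6 kg; slotting in 2×map case (10 kg) lifts the total to 872 at 18 kg.
Nothing else within 18 kg beats 872.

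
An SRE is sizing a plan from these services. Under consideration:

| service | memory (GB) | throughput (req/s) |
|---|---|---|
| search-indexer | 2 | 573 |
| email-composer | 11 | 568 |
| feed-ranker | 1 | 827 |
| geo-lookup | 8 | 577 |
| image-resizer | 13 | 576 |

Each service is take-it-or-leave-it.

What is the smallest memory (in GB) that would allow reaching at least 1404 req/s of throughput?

Look for the lowest-memory combination reaching 1404.
feed-ranker + geo-lookup reaches 1404 using 9 GB.
Below 9 GB the best achievable stays under 1404.

9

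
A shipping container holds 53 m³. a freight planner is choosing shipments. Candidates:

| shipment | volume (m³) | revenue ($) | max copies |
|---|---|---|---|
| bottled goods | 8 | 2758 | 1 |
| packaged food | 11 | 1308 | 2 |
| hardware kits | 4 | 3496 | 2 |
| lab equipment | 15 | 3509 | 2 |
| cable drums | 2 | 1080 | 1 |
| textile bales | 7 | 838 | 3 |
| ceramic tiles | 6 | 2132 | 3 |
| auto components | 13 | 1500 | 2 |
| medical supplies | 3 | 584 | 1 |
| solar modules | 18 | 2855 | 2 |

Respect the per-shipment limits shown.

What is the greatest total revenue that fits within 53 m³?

20735

Ranking by ratio (revenue/m³): hardware kits 874.00, cable drums 540.00, ceramic tiles 355.33.
Taking bottled goods + 2×hardware kits + lab equipment + cable drums + 3×ceramic tiles: 51 m³ used, 20735 in revenue.
Every other selection either busts 53 m³ or exceeds an availability limit or fails to beat 20735.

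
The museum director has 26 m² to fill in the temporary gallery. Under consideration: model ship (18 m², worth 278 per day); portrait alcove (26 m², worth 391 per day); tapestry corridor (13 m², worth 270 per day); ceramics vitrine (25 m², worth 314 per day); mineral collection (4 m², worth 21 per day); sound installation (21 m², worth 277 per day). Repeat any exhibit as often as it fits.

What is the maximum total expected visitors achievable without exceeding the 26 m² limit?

Best packing: 2×tapestry corridor — 26 m², 540 total.
That's the maximum — no swap from here does better than 540.

540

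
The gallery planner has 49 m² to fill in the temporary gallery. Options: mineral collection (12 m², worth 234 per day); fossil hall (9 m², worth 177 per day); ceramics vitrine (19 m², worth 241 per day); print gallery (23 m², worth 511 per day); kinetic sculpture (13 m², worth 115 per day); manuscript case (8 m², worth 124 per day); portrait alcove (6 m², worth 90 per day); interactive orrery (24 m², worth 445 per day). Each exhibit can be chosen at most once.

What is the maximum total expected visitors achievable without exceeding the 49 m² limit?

Ranking by ratio (expected visitors/m²): print gallery 22.22, fossil hall 19.67, mineral collection 19.50.
Filling by ratio: mineral collection + fossil hall + print gallery for 922, with 5 m² left unused.
Dropping fossil hall frees 9 m²; slotting in manuscript case + portrait alcove (14 m²) lifts the total to 959 at 49 m².

959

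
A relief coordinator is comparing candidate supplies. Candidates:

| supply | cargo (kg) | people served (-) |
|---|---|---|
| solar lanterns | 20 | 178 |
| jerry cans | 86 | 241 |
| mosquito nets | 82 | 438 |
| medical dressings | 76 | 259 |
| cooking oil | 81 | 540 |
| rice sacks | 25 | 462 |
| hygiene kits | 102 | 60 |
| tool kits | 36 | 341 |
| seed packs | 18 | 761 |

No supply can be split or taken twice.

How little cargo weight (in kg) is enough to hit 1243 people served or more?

Look for the lowest-cargo combination reaching 1243.
solar lanterns + rice sacks + seed packs: 1401 people served at 63 kg.
Any bundle with less than 63 kg falls short of 1243.

63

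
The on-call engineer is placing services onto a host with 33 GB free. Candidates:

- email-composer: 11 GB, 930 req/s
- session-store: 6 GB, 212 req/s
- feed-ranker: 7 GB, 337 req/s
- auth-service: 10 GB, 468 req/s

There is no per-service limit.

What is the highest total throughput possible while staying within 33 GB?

2790

The ratio ordering already packs tightly: 3×email-composer, 33 GB, 2790.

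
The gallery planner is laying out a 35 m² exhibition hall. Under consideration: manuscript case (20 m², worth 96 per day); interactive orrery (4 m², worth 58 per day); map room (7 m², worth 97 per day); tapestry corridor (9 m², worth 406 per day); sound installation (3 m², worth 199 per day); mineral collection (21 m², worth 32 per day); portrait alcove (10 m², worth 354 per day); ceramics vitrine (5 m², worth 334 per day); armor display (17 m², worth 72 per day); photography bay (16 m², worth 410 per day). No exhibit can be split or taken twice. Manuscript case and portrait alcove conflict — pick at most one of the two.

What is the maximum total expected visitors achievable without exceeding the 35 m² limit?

1390

A density-first pass picks interactive orrery + tapestry corridor + sound installation + portrait alcove + ceramics vitrine — 1351 at 31 m².
Dropping interactive orrery frees 4 m²; slotting in map room (7 m²) lifts the total to 1390 at 34 m².
Every other selection either busts 35 m² or breaks a pairing rule or fails to beat 1390.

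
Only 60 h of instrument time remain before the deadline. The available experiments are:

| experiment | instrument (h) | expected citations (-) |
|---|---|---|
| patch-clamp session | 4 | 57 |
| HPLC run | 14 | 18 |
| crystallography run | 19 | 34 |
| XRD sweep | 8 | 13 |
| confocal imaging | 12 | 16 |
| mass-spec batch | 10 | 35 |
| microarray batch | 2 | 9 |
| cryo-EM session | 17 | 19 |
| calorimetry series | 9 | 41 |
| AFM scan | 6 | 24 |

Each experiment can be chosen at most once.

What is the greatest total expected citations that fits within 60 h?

The ratio ordering already packs tightly: patch-clamp session + crystallography run + XRD sweep + mass-spec batch + microarray batch + calorimetry series + AFM scan, 58 h, 213.

213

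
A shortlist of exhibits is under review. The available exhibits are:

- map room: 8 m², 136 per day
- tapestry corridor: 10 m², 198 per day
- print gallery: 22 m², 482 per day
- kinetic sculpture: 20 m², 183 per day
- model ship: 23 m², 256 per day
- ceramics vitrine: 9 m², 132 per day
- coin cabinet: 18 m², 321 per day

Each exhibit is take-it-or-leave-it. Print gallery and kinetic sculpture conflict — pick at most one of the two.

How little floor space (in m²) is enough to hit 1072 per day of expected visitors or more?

Need the lightest bundle worth ≥ 1072.
map room + tapestry corridor + print gallery + coin cabinet: 1137 expected visitors at 58 m².
Below 58 m² the best achievable stays under 1072.

58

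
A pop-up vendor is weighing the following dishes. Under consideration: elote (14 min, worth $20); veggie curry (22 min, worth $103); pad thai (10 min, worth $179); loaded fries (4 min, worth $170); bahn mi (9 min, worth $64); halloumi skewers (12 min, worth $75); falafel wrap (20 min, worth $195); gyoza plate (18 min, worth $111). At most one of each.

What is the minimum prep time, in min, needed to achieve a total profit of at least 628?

52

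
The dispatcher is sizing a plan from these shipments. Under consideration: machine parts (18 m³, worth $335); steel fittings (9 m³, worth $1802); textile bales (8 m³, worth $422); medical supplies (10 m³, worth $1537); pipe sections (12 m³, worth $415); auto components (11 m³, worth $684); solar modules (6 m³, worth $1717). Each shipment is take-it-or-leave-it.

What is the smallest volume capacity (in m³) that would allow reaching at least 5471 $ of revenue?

Look for the lowest-volume combination reaching 5471.
Taking steel fittings + textile bales + medical supplies + solar modules gives 5478 (≥ 5471) for 33 m³.
Below 33 m³ the best achievable stays under 5471.

33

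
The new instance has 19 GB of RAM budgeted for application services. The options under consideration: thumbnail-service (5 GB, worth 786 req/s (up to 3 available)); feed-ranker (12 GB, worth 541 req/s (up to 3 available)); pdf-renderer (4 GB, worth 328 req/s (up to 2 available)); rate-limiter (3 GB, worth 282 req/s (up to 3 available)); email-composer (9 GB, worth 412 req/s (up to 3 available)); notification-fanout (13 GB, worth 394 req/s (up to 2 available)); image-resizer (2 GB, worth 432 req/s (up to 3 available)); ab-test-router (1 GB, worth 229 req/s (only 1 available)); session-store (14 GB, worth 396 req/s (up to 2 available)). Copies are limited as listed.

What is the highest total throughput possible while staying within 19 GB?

3222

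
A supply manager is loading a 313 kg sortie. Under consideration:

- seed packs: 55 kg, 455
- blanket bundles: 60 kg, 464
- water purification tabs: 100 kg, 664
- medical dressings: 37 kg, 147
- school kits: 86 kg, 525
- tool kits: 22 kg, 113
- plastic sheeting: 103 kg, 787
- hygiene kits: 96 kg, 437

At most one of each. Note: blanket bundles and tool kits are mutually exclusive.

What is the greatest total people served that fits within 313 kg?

The ratio ordering already packs tightly: seed packs + blanket bundles + school kits + plastic sheeting, 304 kg, 2231.

2231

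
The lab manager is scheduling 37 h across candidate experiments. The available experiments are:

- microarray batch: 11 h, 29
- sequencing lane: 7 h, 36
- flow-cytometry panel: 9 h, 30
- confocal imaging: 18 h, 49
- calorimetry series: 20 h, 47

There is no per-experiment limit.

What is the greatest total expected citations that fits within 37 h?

180

Best packing: 5×sequencing lane — 35 h, 180 total.
Every other selection either busts 37 h or fails to beat 180.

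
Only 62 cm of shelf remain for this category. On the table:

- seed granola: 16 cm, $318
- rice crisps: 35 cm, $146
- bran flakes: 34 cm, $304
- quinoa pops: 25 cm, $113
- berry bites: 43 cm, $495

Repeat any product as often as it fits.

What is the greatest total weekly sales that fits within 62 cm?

954

By weekly sales per cm: seed granola 19.88, berry bites 11.51, bran flakes 8.94, quinoa pops 4.52 lead.
Best packing: 3×seed granola — 48 cm, 954 total.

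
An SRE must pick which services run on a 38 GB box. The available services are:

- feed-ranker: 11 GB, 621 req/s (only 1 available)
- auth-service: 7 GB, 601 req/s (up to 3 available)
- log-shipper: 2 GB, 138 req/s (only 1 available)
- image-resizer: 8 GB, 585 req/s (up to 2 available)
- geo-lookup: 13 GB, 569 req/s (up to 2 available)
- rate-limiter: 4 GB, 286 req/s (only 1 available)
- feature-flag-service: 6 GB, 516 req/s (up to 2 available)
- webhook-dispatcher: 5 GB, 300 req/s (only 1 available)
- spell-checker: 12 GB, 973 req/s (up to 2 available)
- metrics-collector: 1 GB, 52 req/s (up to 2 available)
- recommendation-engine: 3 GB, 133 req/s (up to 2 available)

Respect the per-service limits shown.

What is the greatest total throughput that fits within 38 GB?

A density-first pass picks 3×auth-service + rate-limiter + 2×feature-flag-service + metrics-collector — 3173 at 38 GB.
The 12 GB tied up in auth-service and rate-limiter and metrics-collector is better spent on spell-checker — total rises to 3207 (38 GB).
Nothing else within 38 GB beats 3207.

3207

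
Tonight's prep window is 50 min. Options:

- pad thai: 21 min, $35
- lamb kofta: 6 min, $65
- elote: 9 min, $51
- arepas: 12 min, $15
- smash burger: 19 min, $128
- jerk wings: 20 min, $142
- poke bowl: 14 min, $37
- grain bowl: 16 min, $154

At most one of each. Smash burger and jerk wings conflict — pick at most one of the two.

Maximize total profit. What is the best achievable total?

398

The ratio heuristic lands on lamb kofta + jerk wings + grain bowl (361) but leaves 8 min idle.
The 20 min tied up in jerk wings is better spent on elote + smash burger — total rises to 398 (50 min).
Next best is lamb kofta + jerk wings + grain bowl at 361 (42 min) — short by 37.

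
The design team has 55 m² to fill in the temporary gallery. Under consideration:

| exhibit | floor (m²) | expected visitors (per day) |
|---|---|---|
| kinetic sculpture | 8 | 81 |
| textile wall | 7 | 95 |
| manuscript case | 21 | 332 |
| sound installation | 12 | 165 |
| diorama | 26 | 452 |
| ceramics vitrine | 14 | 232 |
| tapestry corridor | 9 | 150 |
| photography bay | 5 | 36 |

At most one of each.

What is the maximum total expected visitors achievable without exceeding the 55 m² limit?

879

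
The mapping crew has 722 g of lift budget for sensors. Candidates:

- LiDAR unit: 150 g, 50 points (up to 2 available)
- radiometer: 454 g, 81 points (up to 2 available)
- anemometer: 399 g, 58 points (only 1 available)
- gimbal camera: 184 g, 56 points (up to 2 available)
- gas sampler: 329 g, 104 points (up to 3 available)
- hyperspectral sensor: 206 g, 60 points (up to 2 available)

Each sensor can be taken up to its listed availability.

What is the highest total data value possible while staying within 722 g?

220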